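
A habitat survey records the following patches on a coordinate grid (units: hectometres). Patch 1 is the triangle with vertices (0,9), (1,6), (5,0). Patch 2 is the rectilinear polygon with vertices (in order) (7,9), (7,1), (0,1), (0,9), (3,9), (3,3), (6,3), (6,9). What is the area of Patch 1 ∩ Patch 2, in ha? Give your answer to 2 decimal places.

2.84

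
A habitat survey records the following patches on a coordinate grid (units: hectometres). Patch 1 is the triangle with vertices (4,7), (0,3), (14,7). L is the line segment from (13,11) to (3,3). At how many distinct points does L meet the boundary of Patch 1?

The segment meets the boundary at (4.667,4.333), (8,7).

2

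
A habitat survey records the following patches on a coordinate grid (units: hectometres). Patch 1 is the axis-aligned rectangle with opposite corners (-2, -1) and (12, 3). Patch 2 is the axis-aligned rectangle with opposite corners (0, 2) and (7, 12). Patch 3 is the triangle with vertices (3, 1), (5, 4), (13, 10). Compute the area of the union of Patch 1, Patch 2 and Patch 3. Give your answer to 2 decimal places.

121.70

By inclusion–exclusion:
Individual areas: |Patch 1| = 56, |Patch 2| = 70, |Patch 3| = 6.
|Patch 1∩Patch 2|: x∈[0,7], y∈[2,3] → 7·1 = 7.
|Patch 1∩Patch 3| = 0.8889.
|Patch 2∩Patch 3| = 3.0778.
|Patch 1∩Patch 2∩Patch 3| = 0.6667.
|Patch 1 ∪ Patch 2 ∪ Patch 3| = 132 − 10.9667 + 0.6667 = 121.70.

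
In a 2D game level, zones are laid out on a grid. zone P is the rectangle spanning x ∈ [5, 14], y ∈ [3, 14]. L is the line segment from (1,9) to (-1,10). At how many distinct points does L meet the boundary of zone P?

The segment lies entirely outside zone P and never meets its boundary.

0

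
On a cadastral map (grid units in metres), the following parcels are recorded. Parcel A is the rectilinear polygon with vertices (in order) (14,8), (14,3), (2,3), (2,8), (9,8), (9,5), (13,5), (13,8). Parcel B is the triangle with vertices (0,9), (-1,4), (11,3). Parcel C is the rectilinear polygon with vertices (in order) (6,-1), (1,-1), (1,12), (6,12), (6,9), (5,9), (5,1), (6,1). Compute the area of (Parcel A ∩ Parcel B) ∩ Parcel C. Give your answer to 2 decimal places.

10.40

The region (Parcel A ∩ Parcel B) ∩ Parcel C is the polygon with vertices (5,6.273), (5,3.5), (2,3.75), (2,7.909).
By the shoelace formula its area is 10.40.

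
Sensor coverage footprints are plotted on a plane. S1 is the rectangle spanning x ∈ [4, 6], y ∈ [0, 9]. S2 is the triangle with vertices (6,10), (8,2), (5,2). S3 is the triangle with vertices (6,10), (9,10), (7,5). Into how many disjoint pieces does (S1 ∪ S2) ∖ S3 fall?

(S1 ∪ S2) ∖ S3 is a single connected region.

1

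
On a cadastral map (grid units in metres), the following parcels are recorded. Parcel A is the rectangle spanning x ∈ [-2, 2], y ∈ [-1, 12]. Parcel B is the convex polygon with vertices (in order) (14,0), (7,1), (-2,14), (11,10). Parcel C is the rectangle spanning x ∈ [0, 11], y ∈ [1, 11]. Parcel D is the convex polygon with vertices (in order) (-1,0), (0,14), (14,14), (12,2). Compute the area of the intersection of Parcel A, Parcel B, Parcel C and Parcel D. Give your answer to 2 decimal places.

The intersection is the polygon with vertices (0.077,11), (2,11), (2,8.222).
By the shoelace formula its area is 2.67.

2.67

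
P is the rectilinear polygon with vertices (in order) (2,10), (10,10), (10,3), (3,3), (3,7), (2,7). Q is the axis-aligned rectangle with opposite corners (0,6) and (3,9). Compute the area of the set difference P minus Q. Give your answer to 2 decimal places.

|P| = 52, |P∩Q| = 2.
|P ∖ Q| = |P| − |P∩Q| = 52 − 2 = 50.00.

50.00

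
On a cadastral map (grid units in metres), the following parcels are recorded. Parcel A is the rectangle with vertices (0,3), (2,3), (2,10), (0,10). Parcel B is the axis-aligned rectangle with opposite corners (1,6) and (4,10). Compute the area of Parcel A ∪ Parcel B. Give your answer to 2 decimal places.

By inclusion–exclusion:
Individual areas: |Parcel A| = 14, |Parcel B| = 12.
|Parcel A∩Parcel B|: x∈[1,2], y∈[6,10] → 1·4 = 4.
|Parcel A ∪ Parcel B| = 26 − 4 = 22.00.

22.00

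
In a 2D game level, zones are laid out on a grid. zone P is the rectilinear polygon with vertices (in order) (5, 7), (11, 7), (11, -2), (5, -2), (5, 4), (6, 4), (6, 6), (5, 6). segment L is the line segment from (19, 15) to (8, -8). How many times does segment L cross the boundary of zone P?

The segment meets the boundary at (10.87,-2), (11,-1.727).

2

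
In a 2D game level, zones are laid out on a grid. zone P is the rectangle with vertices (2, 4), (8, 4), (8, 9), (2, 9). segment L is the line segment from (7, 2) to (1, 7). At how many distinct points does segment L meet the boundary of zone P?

The segment meets the boundary at (2,6.167), (4.6,4).

2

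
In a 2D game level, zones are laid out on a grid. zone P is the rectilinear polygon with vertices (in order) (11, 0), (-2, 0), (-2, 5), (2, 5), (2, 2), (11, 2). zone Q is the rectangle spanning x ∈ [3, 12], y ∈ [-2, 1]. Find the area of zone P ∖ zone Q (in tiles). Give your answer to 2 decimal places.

30.00

|zone P| = 38, |zone P∩zone Q| = 8.
|zone P ∖ zone Q| = |zone P| − |zone P∩zone Q| = 38 − 8 = 30.00.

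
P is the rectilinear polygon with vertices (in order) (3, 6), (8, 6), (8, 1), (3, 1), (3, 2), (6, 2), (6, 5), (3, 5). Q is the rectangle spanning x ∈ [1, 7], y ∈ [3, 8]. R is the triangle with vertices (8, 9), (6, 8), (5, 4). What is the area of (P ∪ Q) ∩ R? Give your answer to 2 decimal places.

The region (P ∪ Q) ∩ R is the polygon with vertices (7,8), (7,7.333), (5,4), (6,8).
By the shoelace formula its area is 2.67.

2.67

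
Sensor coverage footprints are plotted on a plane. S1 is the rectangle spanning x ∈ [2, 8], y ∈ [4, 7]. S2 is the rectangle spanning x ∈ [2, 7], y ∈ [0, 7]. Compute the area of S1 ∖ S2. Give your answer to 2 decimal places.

|S1∩S2|: x∈[2,7], y∈[4,7] → 5·3 = 15.
|S1| = 18.
|S1 ∖ S2| = |S1| − |S1∩S2| = 18 − 15 = 3.00.

3.00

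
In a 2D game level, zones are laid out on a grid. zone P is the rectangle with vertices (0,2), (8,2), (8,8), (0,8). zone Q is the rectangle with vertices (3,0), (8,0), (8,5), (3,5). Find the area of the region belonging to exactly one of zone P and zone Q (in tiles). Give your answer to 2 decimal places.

|zone P∩zone Q|: x∈[3,8], y∈[2,5] → 5·3 = 15.
|zone P △ zone Q| = |zone P| + |zone Q| − 2·|zone P∩zone Q| = 48 + 25 − 30 = 43.00.

43.00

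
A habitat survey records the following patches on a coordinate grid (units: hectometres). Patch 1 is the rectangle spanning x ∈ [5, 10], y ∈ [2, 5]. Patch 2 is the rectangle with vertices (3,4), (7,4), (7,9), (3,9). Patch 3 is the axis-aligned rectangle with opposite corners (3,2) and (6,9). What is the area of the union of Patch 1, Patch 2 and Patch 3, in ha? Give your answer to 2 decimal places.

37.00

By inclusion–exclusion:
Individual areas: |Patch 1| = 15, |Patch 2| = 20, |Patch 3| = 21.
|Patch 1∩Patch 2|: x∈[5,7], y∈[4,5] → 2·1 = 2.
|Patch 1∩Patch 3|: x∈[5,6], y∈[2,5] → 1·3 = 3.
|Patch 2∩Patch 3|: x∈[3,6], y∈[4,9] → 3·5 = 15.
|Patch 1∩Patch 2∩Patch 3| = 1.
|Patch 1 ∪ Patch 2 ∪ Patch 3| = 56 − 20 + 1 = 37.00.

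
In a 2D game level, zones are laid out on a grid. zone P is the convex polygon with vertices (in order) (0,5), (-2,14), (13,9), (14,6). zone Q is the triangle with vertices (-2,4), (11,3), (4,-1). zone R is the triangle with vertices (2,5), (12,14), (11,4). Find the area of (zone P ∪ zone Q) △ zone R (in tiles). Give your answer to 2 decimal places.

101.20

|zone P ∪ zone Q| = 113.5.
|(zone P ∪ zone Q) ∩ zone R| = 28.8981.
|(zone P ∪ zone Q) △ zone R| = 113.5 + 45.5 − 57.7962 = 101.20.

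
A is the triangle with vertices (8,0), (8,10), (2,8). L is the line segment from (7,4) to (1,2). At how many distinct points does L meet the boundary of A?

1

The segment meets the boundary at (5.4,3.467).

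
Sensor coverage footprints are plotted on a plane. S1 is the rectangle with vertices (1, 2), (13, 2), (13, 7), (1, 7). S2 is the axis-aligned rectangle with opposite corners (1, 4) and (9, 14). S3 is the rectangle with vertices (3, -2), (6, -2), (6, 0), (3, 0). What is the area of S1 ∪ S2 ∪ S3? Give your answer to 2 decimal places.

By inclusion–exclusion:
Individual areas: |S1| = 60, |S2| = 80, |S3| = 6.
|S1∩S2|: x∈[1,9], y∈[4,7] → 8·3 = 24.
|S1∩S3| = 0 (no overlap).
|S2∩S3| = 0 (no overlap).
|S1∩S2∩S3| = 0.
|S1 ∪ S2 ∪ S3| = 146 − 24 + 0 = 122.00.

122.00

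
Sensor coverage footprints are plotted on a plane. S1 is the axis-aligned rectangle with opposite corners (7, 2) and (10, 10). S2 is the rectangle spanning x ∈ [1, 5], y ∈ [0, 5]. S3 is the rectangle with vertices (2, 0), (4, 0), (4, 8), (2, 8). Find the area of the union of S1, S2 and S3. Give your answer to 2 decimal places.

50.00

By inclusion–exclusion:
Individual areas: |S1| = 24, |S2| = 20, |S3| = 16.
|S1∩S2| = 0 (no overlap).
|S1∩S3| = 0 (no overlap).
|S2∩S3|: x∈[2,4], y∈[0,5] → 2·5 = 10.
|S1∩S2∩S3| = 0.
|S1 ∪ S2 ∪ S3| = 60 − 10 + 0 = 50.00.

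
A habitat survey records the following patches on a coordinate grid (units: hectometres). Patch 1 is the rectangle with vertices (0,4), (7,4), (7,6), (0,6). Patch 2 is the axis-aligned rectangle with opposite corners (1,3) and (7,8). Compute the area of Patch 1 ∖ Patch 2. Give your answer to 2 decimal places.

2.00

|Patch 1∩Patch 2|: x∈[1,7], y∈[4,6] → 6·2 = 12.
|Patch 1| = 14.
|Patch 1 ∖ Patch 2| = |Patch 1| − |Patch 1∩Patch 2| = 14 − 12 = 2.00.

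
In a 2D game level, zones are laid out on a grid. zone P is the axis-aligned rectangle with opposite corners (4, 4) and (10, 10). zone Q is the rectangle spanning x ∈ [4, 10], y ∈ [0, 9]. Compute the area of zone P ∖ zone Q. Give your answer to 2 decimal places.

6.00

|zone P∩zone Q|: x∈[4,10], y∈[4,9] → 6·5 = 30.
|zone P| = 36.
|zone P ∖ zone Q| = |zone P| − |zone P∩zone Q| = 36 − 30 = 6.00.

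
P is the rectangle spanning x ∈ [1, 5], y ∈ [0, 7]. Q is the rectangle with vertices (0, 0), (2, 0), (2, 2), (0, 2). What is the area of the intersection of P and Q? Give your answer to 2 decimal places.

2.00

|P∩Q|: x∈[1,2], y∈[0,2] → 1·2 = 2.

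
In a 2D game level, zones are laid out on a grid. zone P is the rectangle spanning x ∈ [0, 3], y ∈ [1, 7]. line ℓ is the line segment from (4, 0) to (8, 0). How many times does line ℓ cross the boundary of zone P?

0

The segment lies entirely outside zone P and never meets its boundary.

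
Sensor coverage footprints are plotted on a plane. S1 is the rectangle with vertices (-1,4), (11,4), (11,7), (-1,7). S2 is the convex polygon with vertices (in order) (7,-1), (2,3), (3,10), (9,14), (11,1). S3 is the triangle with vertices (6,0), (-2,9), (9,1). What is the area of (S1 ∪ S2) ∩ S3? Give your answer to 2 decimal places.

The region (S1 ∪ S2) ∩ S3 is the polygon with vertices (0.75,7), (9,1), (6,0), (-0.222,7).
By the shoelace formula its area is 16.53.

16.53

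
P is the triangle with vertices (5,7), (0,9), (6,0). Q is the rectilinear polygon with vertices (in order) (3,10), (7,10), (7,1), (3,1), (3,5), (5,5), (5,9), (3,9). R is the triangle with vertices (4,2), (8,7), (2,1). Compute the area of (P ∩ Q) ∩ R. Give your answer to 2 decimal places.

0.98

The region (P ∩ Q) ∩ R is the polygon with vertices (5.455,3.818), (4.364,2.454), (4,3), (5.375,4.375).
By the shoelace formula its area is 0.98.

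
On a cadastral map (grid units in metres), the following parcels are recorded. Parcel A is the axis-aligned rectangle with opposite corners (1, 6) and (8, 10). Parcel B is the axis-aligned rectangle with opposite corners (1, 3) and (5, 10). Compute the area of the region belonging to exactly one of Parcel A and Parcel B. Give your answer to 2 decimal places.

|Parcel A∩Parcel B|: x∈[1,5], y∈[6,10] → 4·4 = 16.
|Parcel A △ Parcel B| = |Parcel A| + |Parcel B| − 2·|Parcel A∩Parcel B| = 28 + 28 − 32 = 24.00.

24.00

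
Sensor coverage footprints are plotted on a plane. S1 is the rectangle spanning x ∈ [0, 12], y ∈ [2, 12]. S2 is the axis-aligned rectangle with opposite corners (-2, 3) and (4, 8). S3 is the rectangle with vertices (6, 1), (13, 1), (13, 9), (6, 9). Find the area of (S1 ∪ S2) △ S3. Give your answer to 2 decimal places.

|S1 ∪ S2| = 130.
|(S1 ∪ S2) ∩ S3| = 42.
|(S1 ∪ S2) △ S3| = 130 + 56 − 84 = 102.00.

102.00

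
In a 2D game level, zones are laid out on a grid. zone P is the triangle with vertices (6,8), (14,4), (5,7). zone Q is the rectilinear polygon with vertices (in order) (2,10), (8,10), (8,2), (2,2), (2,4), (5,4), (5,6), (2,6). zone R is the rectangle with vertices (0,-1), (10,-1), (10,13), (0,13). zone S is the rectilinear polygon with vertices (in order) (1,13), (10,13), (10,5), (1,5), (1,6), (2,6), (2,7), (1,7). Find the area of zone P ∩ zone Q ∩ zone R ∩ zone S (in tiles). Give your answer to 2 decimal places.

3.00

The intersection is the polygon with vertices (5,7), (6,8), (8,7), (8,6).
By the shoelace formula its area is 3.00.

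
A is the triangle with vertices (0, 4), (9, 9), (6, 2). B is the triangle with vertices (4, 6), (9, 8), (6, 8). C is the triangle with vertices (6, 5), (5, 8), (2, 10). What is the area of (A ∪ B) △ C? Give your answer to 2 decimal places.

26.69

|A ∪ B| = 24.9443.
|(A ∪ B) ∩ C| = 0.875.
|(A ∪ B) △ C| = 24.9443 + 3.5 − 1.75 = 26.69.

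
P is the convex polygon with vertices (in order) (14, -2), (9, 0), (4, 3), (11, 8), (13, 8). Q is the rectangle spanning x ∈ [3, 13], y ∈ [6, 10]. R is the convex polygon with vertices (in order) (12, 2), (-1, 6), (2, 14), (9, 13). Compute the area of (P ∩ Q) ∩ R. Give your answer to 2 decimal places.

The region (P ∩ Q) ∩ R is the polygon with vertices (8.2,6), (10.467,7.62), (10.909,6).
By the shoelace formula its area is 2.19.

2.19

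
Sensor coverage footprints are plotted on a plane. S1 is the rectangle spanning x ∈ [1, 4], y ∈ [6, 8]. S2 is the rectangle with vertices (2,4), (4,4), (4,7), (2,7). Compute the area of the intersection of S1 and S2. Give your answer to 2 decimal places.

2.00

|S1∩S2|: x∈[2,4], y∈[6,7] → 2·1 = 2.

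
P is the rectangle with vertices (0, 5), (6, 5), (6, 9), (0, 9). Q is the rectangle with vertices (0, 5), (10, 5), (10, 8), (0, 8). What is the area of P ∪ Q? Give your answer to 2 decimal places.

36.00

By inclusion–exclusion:
Individual areas: |P| = 24, |Q| = 30.
|P∩Q|: x∈[0,6], y∈[5,8] → 6·3 = 18.
|P ∪ Q| = 54 − 18 = 36.00.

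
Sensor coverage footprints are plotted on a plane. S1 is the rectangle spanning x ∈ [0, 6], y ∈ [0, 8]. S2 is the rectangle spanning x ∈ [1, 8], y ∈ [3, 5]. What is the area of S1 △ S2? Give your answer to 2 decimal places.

|S1∩S2|: x∈[1,6], y∈[3,5] → 5·2 = 10.
|S1 △ S2| = |S1| + |S2| − 2·|S1∩S2| = 48 + 14 − 20 = 42.00.

42.00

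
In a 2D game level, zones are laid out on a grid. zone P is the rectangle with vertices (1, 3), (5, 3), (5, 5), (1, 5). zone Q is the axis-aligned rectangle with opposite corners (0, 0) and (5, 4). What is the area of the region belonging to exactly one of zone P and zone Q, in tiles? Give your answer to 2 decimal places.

20.00

|zone P∩zone Q|: x∈[1,5], y∈[3,4] → 4·1 = 4.
|zone P △ zone Q| = |zone P| + |zone Q| − 2·|zone P∩zone Q| = 8 + 20 − 8 = 20.00.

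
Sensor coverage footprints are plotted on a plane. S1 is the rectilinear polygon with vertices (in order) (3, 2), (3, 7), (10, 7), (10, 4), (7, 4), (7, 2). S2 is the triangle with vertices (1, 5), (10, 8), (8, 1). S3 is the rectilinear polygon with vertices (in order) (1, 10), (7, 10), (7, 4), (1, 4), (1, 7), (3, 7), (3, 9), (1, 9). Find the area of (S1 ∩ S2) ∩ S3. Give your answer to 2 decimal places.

9.33

The region (S1 ∩ S2) ∩ S3 is the polygon with vertices (7,7), (7,4), (3,4), (3,5.667).
By the shoelace formula its area is 9.33.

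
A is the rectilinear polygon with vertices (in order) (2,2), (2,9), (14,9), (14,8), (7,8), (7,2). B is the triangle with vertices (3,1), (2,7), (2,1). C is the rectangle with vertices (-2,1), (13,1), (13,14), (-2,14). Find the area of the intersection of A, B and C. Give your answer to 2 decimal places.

2.08

The intersection is the polygon with vertices (2.833,2), (2,2), (2,7).
By the shoelace formula its area is 2.08.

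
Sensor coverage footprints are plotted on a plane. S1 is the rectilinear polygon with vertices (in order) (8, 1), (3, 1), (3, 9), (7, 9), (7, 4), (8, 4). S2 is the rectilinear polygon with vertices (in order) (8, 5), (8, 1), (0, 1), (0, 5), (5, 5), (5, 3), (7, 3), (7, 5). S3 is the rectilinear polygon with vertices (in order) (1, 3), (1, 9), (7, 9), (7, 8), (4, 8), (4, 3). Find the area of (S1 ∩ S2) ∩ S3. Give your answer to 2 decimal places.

2.00

The region (S1 ∩ S2) ∩ S3 is the polygon with vertices (3,5), (4,5), (4,3), (3,3).
By the shoelace formula its area is 2.00.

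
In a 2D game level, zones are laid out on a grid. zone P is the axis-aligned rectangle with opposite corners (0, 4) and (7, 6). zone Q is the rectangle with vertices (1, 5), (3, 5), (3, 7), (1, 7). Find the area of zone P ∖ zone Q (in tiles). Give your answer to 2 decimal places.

12.00

|zone P∩zone Q|: x∈[1,3], y∈[5,6] → 2·1 = 2.
|zone P| = 14.
|zone P ∖ zone Q| = |zone P| − |zone P∩zone Q| = 14 − 2 = 12.00.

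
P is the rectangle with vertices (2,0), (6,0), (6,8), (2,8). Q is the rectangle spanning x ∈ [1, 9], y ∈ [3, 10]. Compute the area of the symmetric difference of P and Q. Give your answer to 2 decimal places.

48.00

|P∩Q|: x∈[2,6], y∈[3,8] → 4·5 = 20.
|P △ Q| = |P| + |Q| − 2·|P∩Q| = 32 + 56 − 40 = 48.00.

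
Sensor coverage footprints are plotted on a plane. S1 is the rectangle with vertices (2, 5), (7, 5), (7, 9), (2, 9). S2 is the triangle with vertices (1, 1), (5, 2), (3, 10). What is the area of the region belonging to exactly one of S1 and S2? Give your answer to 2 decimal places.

25.72

|S1| = 20, |S2| = 17, |S1∩S2| = 5.6389.
|S1 △ S2| = |S1| + |S2| − 2·|S1∩S2| = 20 + 17 − 11.2778 = 25.72.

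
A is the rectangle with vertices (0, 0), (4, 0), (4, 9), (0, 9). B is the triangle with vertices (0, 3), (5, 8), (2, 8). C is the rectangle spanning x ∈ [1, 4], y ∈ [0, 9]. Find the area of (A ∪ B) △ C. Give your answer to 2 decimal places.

|A ∪ B| = 36.5.
|(A ∪ B) ∩ C| = 27.
|(A ∪ B) △ C| = 36.5 + 27 − 54 = 9.50.

9.50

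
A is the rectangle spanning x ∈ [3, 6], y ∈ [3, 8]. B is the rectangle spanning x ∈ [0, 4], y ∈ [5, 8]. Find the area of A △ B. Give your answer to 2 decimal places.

21.00

|A∩B|: x∈[3,4], y∈[5,8] → 1·3 = 3.
|A △ B| = |A| + |B| − 2·|A∩B| = 15 + 12 − 6 = 21.00.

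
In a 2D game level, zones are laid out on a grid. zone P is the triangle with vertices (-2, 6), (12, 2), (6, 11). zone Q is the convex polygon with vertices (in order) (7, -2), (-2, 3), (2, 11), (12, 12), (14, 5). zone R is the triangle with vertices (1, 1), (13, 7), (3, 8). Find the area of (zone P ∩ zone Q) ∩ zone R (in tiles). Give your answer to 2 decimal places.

22.82

The region (zone P ∩ zone Q) ∩ zone R is the polygon with vertices (9.75,5.375), (6.273,3.636), (2.094,4.83), (3,8), (8.357,7.464).
By the shoelace formula its area is 22.82.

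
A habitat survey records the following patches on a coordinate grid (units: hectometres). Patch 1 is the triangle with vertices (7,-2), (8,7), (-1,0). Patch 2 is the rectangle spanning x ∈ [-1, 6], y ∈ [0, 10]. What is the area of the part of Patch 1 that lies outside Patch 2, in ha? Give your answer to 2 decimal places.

17.94

|Patch 1| = 37, |Patch 1∩Patch 2| = 19.0556.
|Patch 1 ∖ Patch 2| = |Patch 1| − |Patch 1∩Patch 2| = 37 − 19.0556 = 17.94.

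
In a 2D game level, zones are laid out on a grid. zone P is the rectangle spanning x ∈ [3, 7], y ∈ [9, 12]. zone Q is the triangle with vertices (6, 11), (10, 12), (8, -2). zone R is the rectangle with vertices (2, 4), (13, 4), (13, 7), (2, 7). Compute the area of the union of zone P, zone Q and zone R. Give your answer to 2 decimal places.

63.51

By inclusion–exclusion:
Individual areas: |zone P| = 12, |zone Q| = 27, |zone R| = 33.
|zone P∩zone Q| = 1.8173.
|zone P∩zone R| = 0 (no overlap).
|zone Q∩zone R| = 6.6758.
|zone P∩zone Q∩zone R| = 0.
|zone P ∪ zone Q ∪ zone R| = 72 − 8.4931 + 0 = 63.51.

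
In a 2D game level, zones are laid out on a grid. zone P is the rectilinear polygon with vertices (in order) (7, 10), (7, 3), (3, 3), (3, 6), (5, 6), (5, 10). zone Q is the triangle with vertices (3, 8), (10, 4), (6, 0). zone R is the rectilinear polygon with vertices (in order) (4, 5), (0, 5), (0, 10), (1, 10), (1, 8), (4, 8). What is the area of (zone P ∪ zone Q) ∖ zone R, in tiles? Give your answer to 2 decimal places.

31.40

|zone P ∪ zone Q| = 33.3661.
|(zone P ∪ zone Q) ∩ zone R| = 1.9643.
|(zone P ∪ zone Q) ∖ zone R| = 33.3661 − 1.9643 = 31.40.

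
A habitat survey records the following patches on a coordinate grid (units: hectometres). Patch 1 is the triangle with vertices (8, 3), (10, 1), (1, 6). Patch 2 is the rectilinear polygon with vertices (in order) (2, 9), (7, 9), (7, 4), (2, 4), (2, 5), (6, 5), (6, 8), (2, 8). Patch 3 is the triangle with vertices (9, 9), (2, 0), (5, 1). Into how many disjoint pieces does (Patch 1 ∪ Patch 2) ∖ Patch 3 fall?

(Patch 1 ∪ Patch 2) ∖ Patch 3 splits into 4 disjoint pieces (area 2.2711, area 3.8173, area 7.2143, area 0.25).

4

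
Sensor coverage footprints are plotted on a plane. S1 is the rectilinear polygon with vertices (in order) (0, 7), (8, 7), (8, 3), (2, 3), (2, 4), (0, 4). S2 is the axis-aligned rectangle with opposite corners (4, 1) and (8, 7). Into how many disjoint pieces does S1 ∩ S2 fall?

S1 ∩ S2 is a single connected region.

1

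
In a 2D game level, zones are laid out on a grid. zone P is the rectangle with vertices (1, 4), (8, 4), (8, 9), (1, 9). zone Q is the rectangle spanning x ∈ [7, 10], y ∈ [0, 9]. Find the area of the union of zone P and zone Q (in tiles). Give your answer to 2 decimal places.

By inclusion–exclusion:
Individual areas: |zone P| = 35, |zone Q| = 27.
|zone P∩zone Q|: x∈[7,8], y∈[4,9] → 1·5 = 5.
|zone P ∪ zone Q| = 62 − 5 = 57.00.

57.00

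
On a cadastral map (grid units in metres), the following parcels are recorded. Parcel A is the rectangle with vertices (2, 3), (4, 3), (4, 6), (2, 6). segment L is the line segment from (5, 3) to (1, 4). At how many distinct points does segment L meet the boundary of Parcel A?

The segment meets the boundary at (2,3.75), (4,3.25).

2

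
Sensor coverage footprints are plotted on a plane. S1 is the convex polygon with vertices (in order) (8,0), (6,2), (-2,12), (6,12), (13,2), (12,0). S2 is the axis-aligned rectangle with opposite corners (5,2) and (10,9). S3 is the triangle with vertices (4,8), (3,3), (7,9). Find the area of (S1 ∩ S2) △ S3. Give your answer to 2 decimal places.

|S1 ∩ S2| = 31.7964.
|(S1 ∩ S2) ∩ S3| = 2.3333.
|(S1 ∩ S2) △ S3| = 31.7964 + 7 − 4.6667 = 34.13.

34.13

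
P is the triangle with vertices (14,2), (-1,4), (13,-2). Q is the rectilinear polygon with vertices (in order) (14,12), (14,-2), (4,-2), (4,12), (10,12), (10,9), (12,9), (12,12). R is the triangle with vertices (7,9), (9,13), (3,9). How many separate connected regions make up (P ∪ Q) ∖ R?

2

(P ∪ Q) ∖ R splits into 2 disjoint pieces (area 126.4405, area 4.0833).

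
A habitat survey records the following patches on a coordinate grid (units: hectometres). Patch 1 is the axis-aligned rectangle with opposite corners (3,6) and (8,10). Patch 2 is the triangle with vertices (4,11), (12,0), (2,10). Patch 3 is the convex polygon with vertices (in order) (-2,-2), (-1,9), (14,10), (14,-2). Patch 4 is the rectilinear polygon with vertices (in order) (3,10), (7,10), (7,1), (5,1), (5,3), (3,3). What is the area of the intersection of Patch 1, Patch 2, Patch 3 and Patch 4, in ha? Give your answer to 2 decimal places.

The intersection is the polygon with vertices (6,6), (3,9), (3,9.267), (5.156,9.41), (7,6.875), (7,6).
By the shoelace formula its area is 6.65.

6.65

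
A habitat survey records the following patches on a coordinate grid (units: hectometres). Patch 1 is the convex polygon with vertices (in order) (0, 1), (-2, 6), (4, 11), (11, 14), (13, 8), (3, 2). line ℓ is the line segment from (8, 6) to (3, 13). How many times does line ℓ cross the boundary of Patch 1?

The segment meets the boundary at (4.328,11.141).

1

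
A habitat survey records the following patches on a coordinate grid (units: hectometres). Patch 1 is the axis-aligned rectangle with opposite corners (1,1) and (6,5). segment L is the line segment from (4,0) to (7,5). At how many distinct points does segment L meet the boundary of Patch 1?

2

The segment meets the boundary at (6,3.333), (4.6,1).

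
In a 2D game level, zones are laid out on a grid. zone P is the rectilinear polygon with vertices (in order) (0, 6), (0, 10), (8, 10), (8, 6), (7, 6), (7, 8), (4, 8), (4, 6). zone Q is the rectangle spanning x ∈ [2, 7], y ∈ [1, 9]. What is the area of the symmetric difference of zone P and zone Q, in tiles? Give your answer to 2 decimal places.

48.00

|zone P| = 26, |zone Q| = 40, |zone P∩zone Q| = 9.
|zone P △ zone Q| = |zone P| + |zone Q| − 2·|zone P∩zone Q| = 26 + 40 − 18 = 48.00.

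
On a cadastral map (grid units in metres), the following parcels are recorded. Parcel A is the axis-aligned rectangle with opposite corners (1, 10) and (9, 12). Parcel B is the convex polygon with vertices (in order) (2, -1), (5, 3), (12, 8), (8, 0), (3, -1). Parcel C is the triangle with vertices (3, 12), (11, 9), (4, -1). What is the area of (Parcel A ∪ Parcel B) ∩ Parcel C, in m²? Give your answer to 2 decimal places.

|Parcel A ∪ Parcel B| = 45.
|(Parcel A ∪ Parcel B) ∩ Parcel C| = 12.66.

12.66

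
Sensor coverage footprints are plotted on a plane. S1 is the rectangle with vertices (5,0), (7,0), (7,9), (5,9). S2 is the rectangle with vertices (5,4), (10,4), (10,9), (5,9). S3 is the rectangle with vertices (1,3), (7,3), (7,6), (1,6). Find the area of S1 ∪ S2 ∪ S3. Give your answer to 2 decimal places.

45.00

By inclusion–exclusion:
Individual areas: |S1| = 18, |S2| = 25, |S3| = 18.
|S1∩S2|: x∈[5,7], y∈[4,9] → 2·5 = 10.
|S1∩S3|: x∈[5,7], y∈[3,6] → 2·3 = 6.
|S2∩S3|: x∈[5,7], y∈[4,6] → 2·2 = 4.
|S1∩S2∩S3| = 4.
|S1 ∪ S2 ∪ S3| = 61 − 20 + 4 = 45.00.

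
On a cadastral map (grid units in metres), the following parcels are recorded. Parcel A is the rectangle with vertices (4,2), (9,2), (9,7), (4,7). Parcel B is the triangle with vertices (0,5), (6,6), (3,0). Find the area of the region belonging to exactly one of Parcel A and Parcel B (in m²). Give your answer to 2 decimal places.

34.17

|Parcel A| = 25, |Parcel B| = 16.5, |Parcel A∩Parcel B| = 3.6667.
|Parcel A △ Parcel B| = |Parcel A| + |Parcel B| − 2·|Parcel A∩Parcel B| = 25 + 16.5 − 7.3333 = 34.17.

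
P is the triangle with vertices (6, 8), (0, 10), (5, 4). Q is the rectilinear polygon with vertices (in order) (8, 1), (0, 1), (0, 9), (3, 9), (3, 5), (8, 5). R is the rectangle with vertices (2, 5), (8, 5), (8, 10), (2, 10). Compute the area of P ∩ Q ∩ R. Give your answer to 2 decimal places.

2.00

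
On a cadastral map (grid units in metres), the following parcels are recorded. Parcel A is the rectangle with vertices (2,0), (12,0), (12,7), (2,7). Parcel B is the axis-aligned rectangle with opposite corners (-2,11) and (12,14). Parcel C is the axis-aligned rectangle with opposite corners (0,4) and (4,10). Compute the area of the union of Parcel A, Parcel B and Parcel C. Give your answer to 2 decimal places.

By inclusion–exclusion:
Individual areas: |Parcel A| = 70, |Parcel B| = 42, |Parcel C| = 24.
|Parcel A∩Parcel B| = 0 (no overlap).
|Parcel A∩Parcel C|: x∈[2,4], y∈[4,7] → 2·3 = 6.
|Parcel B∩Parcel C| = 0 (no overlap).
|Parcel A∩Parcel B∩Parcel C| = 0.
|Parcel A ∪ Parcel B ∪ Parcel C| = 136 − 6 + 0 = 130.00.

130.00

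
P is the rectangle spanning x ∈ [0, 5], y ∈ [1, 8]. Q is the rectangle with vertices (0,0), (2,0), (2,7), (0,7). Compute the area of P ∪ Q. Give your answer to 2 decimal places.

37.00

By inclusion–exclusion:
Individual areas: |P| = 35, |Q| = 14.
|P∩Q|: x∈[0,2], y∈[1,7] → 2·6 = 12.
|P ∪ Q| = 49 − 12 = 37.00.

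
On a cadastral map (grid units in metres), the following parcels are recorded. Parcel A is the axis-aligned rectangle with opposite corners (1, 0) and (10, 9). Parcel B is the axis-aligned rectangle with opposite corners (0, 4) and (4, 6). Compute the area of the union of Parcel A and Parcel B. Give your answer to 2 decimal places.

83.00

By inclusion–exclusion:
Individual areas: |Parcel A| = 81, |Parcel B| = 8.
|Parcel A∩Parcel B|: x∈[1,4], y∈[4,6] → 3·2 = 6.
|Parcel A ∪ Parcel B| = 89 − 6 = 83.00.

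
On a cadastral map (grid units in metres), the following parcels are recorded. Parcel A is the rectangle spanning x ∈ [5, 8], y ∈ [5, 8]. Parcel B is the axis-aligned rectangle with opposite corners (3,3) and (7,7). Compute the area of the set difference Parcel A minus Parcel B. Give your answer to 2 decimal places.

|Parcel A∩Parcel B|: x∈[5,7], y∈[5,7] → 2·2 = 4.
|Parcel A| = 9.
|Parcel A ∖ Parcel B| = |Parcel A| − |Parcel A∩Parcel B| = 9 − 4 = 5.00.

5.00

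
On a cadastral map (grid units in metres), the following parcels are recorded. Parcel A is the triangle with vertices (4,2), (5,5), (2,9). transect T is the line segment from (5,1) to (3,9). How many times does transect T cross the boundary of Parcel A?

The segment meets the boundary at (3.5,7), (4.429,3.286).

2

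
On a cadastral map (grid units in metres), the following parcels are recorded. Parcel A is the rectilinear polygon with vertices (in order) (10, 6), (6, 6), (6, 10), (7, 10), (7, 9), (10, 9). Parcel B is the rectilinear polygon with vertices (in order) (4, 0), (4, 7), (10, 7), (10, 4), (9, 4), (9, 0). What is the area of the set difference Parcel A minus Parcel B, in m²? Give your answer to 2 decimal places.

9.00

|Parcel A| = 13, |Parcel A∩Parcel B| = 4.
|Parcel A ∖ Parcel B| = |Parcel A| − |Parcel A∩Parcel B| = 13 − 4 = 9.00.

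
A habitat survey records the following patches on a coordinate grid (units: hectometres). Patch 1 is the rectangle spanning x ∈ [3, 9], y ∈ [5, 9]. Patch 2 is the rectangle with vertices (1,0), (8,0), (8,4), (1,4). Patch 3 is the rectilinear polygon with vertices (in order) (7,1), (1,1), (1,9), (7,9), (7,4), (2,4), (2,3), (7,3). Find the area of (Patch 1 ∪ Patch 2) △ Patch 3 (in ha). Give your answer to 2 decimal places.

|Patch 1 ∪ Patch 2| = 52.
|(Patch 1 ∪ Patch 2) ∩ Patch 3| = 29.
|(Patch 1 ∪ Patch 2) △ Patch 3| = 52 + 43 − 58 = 37.00.

37.00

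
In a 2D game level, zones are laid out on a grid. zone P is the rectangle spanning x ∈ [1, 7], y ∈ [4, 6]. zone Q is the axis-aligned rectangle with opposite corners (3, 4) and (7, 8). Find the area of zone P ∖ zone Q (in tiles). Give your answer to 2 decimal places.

|zone P∩zone Q|: x∈[3,7], y∈[4,6] → 4·2 = 8.
|zone P| = 12.
|zone P ∖ zone Q| = |zone P| − |zone P∩zone Q| = 12 − 8 = 4.00.

4.00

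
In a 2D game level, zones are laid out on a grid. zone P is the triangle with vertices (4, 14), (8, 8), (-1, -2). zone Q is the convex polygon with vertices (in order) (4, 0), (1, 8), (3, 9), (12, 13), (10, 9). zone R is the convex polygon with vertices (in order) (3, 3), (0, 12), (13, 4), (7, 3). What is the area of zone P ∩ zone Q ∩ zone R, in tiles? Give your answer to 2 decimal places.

20.75

The intersection is the polygon with vertices (3.5,3), (3,3), (1.742,6.774), (2.333,8.667), (3,9), (4.089,9.484), (7.465,7.406).
By the shoelace formula its area is 20.75.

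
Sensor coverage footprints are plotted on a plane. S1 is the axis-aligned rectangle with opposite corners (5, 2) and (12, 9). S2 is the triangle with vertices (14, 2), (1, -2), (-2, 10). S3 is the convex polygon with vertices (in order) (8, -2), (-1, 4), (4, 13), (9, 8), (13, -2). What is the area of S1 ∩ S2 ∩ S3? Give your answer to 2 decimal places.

The intersection is the polygon with vertices (5,2), (5,6.5), (10.75,3.625), (11.4,2).
By the shoelace formula its area is 18.14.

18.14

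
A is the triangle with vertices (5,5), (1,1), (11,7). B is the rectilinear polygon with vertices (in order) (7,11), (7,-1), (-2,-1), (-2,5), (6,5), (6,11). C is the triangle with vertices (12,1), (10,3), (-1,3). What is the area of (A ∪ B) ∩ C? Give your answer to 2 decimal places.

The region (A ∪ B) ∩ C is the polygon with vertices (7,1.769), (-1,3), (7,3).
By the shoelace formula its area is 4.92.

4.92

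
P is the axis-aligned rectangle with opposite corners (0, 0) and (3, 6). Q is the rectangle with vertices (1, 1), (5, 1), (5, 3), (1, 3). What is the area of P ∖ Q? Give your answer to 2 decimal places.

14.00

|P∩Q|: x∈[1,3], y∈[1,3] → 2·2 = 4.
|P| = 18.
|P ∖ Q| = |P| − |P∩Q| = 18 − 4 = 14.00.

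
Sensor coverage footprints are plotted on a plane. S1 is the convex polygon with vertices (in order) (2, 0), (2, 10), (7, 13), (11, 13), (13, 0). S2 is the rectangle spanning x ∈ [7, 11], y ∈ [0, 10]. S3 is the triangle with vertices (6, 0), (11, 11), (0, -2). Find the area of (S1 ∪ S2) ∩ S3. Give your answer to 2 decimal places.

The region (S1 ∪ S2) ∩ S3 is the polygon with vertices (2,0), (2,0.364), (11,11), (6,0).
By the shoelace formula its area is 23.64.

23.64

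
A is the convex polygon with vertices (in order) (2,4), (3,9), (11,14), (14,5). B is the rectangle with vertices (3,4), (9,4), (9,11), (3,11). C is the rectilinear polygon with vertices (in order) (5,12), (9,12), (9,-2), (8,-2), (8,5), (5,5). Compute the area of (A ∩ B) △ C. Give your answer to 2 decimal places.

|A ∩ B| = 36.8.
|(A ∩ B) ∩ C| = 24.0083.
|(A ∩ B) △ C| = 36.8 + 35 − 48.0167 = 23.78.

23.78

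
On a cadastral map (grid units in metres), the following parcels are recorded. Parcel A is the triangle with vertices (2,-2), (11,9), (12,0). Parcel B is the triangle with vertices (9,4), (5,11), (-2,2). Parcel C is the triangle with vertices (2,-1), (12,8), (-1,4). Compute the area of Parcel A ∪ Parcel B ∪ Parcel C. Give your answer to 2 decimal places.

By inclusion–exclusion:
Individual areas: |Parcel A| = 46, |Parcel B| = 42.5, |Parcel C| = 38.5.
|Parcel A∩Parcel B| = 2.04.
|Parcel A∩Parcel C| = 4.7572.
|Parcel B∩Parcel C| = 20.2487.
|Parcel A∩Parcel B∩Parcel C| = 1.1823.
|Parcel A ∪ Parcel B ∪ Parcel C| = 127 − 27.0459 + 1.1823 = 101.14.

101.14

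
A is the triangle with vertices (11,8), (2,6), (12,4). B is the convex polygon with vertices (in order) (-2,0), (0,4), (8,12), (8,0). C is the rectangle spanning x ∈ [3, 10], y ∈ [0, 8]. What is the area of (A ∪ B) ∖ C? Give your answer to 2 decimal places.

33.99

|A ∪ B| = 79.4.
|(A ∪ B) ∩ C| = 45.4111.
|(A ∪ B) ∖ C| = 79.4 − 45.4111 = 33.99.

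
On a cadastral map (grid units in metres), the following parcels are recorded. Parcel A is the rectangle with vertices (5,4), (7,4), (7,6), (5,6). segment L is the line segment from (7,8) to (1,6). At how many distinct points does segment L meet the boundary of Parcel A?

The segment lies entirely outside Parcel A and never meets its boundary.

0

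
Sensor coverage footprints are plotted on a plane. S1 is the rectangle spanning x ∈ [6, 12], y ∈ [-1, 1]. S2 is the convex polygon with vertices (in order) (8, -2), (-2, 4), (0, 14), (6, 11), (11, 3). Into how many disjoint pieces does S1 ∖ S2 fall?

2

S1 ∖ S2 splits into 2 disjoint pieces (area 5.6, area 0.0333).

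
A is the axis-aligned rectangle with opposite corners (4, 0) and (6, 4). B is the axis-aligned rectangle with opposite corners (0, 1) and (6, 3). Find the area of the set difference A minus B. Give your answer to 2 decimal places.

|A∩B|: x∈[4,6], y∈[1,3] → 2·2 = 4.
|A| = 8.
|A ∖ B| = |A| − |A∩B| = 8 − 4 = 4.00.

4.00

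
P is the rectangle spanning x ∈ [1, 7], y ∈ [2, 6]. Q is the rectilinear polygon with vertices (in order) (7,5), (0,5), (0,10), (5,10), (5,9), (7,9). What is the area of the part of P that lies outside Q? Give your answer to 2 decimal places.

18.00

|P| = 24, |P∩Q| = 6.
|P ∖ Q| = |P| − |P∩Q| = 24 − 6 = 18.00.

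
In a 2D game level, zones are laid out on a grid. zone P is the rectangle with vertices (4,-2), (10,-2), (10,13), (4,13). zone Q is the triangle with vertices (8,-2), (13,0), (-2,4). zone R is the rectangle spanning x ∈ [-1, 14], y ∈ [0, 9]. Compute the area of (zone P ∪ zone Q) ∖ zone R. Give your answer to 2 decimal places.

37.97

|zone P ∪ zone Q| = 99.
|(zone P ∪ zone Q) ∩ zone R| = 61.0333.
|(zone P ∪ zone Q) ∖ zone R| = 99 − 61.0333 = 37.97.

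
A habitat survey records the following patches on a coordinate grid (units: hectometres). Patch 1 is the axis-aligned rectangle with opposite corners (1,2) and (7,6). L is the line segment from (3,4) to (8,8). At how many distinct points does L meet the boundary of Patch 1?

The segment meets the boundary at (5.5,6).

1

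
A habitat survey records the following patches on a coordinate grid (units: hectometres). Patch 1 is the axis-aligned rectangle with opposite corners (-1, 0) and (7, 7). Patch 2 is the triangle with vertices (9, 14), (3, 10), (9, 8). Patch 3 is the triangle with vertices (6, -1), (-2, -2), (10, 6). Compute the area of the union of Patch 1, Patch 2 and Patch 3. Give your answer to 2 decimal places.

By inclusion–exclusion:
Individual areas: |Patch 1| = 56, |Patch 2| = 18, |Patch 3| = 26.
|Patch 1∩Patch 2| = 0.
|Patch 1∩Patch 3| = 11.8393.
|Patch 2∩Patch 3| = 0.
|Patch 1∩Patch 2∩Patch 3| = 0.
|Patch 1 ∪ Patch 2 ∪ Patch 3| = 100 − 11.8393 + 0 = 88.16.

88.16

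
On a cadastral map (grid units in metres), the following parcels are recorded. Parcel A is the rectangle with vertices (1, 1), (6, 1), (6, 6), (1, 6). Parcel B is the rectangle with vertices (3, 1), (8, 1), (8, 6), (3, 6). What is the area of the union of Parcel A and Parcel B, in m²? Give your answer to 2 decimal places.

35.00

By inclusion–exclusion:
Individual areas: |Parcel A| = 25, |Parcel B| = 25.
|Parcel A∩Parcel B|: x∈[3,6], y∈[1,6] → 3·5 = 15.
|Parcel A ∪ Parcel B| = 50 − 15 = 35.00.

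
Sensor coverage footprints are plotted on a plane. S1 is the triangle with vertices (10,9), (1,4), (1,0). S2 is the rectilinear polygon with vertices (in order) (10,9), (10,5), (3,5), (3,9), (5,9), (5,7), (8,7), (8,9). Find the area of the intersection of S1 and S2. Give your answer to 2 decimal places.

5.68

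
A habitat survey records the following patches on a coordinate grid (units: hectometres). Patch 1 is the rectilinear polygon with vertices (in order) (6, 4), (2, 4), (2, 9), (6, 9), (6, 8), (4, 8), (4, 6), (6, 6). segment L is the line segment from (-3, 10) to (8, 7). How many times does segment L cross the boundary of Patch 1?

The segment meets the boundary at (4.333,8), (2,8.636).

2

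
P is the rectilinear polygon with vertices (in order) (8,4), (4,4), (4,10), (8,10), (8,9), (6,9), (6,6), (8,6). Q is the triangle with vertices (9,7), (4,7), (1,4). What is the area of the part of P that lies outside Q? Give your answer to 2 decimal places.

14.98

|P| = 18, |P∩Q| = 3.0208.
|P ∖ Q| = |P| − |P∩Q| = 18 − 3.0208 = 14.98.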